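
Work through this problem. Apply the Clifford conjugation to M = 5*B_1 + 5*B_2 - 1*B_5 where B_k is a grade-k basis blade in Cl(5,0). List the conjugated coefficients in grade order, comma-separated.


Clifford conjugate sign for grade k: (-1)^(k(k+1)/2)
Grade 1: (-1)^(1*2/2) = (-1)^1 = -1, coeff 5 -> -5
Grade 2: (-1)^(2*3/2) = (-1)^3 = -1, coeff 5 -> -5
Grade 5: (-1)^(5*6/2) = (-1)^15 = -1, coeff -1 -> 1
Conjugated coefficients: -5, -5, 1


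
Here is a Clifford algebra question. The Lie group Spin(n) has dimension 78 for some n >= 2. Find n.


dim Spin(n) = dim so(n) = n(n-1)/2.
Solve n(n-1)/2 = 78, i.e. n^2 - n - 156 = 0.
Discriminant = 1 + 8*78 = 625
n = (1 + sqrt(625))/2 = (1 + 25)/2 = 13


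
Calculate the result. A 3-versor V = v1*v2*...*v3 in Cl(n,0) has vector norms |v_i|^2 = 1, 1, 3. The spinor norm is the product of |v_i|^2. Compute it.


Spinor norm N(V) = |v1|^2 * |v2|^2 * ... * |v3|^2
= 1 * 1 * 3
Running product: 1, 1, 3
N(V) = 3


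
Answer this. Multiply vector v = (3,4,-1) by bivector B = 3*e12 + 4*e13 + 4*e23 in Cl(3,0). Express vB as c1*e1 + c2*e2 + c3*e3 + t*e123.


vB has grade-1 (vector) and grade-3 (trivector) parts: vB = (v _| B) + (v ^ B).
Vector part <vB>_1:
  e1: -v2*b12 - v3*b13 = -(4)*(3) - (-1)*(4) = -8
  e2: v1*b12 - v3*b23 = (3)*(3) - (-1)*(4) = 13
  e3: v1*b13 + v2*b23 = (3)*(4) + (4)*(4) = 28
Trivector part <vB>_3:
  e123: v1*b23 - v2*b13 + v3*b12 = (3)*(4) - (4)*(4) + (-1)*(3) = -7
vB = -8*e1 + 13*e2 + 28*e3 - 7*e123


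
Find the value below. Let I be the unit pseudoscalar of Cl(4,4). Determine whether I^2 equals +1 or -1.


The pseudoscalar I = e1...e_n (product of all n generators) of Cl(p,q) satisfies I^2 = (-1)^(q + n(n-1)/2).
p = 4, q = 4, n = p + q = 8
n(n-1)/2 = 8 * 7 / 2 = 28
Exponent = q + n(n-1)/2 = 4 + 28 = 32
I^2 = (-1)^32 = +1


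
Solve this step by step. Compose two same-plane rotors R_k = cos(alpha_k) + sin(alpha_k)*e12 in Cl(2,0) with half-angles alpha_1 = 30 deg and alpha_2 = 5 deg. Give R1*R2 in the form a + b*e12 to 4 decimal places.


Same-plane rotors commute and their half-angles add:
R1*R2 = cos(a1 + a2) + sin(a1 + a2)*e12.
a1 + a2 = 30 + 5 = 35 deg
cos(35 deg) = 0.8192
sin(35 deg) = 0.5736
R1*R2 = 0.8192 + 0.5736*e12


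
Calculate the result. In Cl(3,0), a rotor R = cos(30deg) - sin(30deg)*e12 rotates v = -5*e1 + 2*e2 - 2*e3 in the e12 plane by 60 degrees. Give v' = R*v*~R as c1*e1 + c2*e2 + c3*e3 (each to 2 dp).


Rotor R = cos(30deg) - sin(30deg)*e12
Rotation angle theta = 2 * 30 = 60 degrees in the e12 plane (e1 -> e2).
The component perpendicular to the plane (e3) is invariant: v'_3 = v3 = -2.00
cos(60deg) = 0.5000, sin(60deg) = 0.8660
v'_1 = v1*cos(theta) - v2*sin(theta) = -5*0.5000 - 2*0.8660 = -4.23
v'_2 = v1*sin(theta) + v2*cos(theta) = -5*0.8660 + 2*0.5000 = -3.33
v' = -4.23*e1 - 3.33*e2 - 2.00*e3


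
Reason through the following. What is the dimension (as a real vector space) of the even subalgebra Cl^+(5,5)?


Even subalgebra dimension = 2^(n-1)
n = 5 + 5 = 10
2^(10 - 1) = 2^9 = 512
Verification: sum of C(10,k) for even k = 1 + 45 + 210 + 210 + 45 + 1 = 512
Result = 512


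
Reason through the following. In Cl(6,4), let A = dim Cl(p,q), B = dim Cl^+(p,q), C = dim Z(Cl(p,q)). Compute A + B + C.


n = 6 + 4 = 10
Total dim = 2^10 = 1024
Even subalgebra dim = 2^9 = 512
n is even, so center dim = 1
Sum = 1024 + 512 + 1 = 1537


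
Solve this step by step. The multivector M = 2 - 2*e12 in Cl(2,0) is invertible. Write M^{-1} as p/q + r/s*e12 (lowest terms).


M = 2 - 2*e12, where e12^2 = -1.
Since M commutes with its reverse ~M = a - b*e12, M * ~M = a^2 - b^2*e12^2 = a^2 + b^2.
So M^{-1} = ~M / (a^2 + b^2) = (a - b*e12)/(a^2 + b^2).
a^2 + b^2 = 4 + 4 = 8
Scalar part = 2/8 = 1/4
Bivector coeff = 2/8 = 1/4
M^{-1} = 1/4 + 1/4*e12


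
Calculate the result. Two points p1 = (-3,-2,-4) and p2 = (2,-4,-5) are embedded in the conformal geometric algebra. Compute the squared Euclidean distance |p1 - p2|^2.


p1 - p2 = (-5, 2, 1)
|p1 - p2|^2 = (-5)^2 + 2^2 + 1^2
= 25 + 4 + 1
= 30


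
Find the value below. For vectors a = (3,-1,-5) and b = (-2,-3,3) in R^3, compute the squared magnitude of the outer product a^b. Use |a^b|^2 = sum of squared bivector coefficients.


a wedge b = (a1*b2 - a2*b1)*e12 + (a1*b3 - a3*b1)*e13 + (a2*b3 - a3*b2)*e23
e12 coeff: 3*(-3) - (-1)*(-2) = -9 - 2 = -11
e13 coeff: 3*3 - (-5)*(-2) = 9 - 10 = -1
e23 coeff: (-1)*3 - (-5)*(-3) = -3 - 15 = -18
|a wedge b|^2 = (-11)^2 + (-1)^2 + (-18)^2
= 121 + 1 + 324
= 446


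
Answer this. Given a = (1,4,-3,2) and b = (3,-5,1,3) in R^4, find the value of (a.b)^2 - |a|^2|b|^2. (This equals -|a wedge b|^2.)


a . b = 1*3 + 4*(-5) + (-3)*1 + 2*3
= 3 + (-20) + (-3) + 6 = -14
|a|^2 = 1^2 + 4^2 + (-3)^2 + 2^2 = 30
|b|^2 = 3^2 + (-5)^2 + 1^2 + 3^2 = 44
(a.b)^2 = (-14)^2 = 196
|a|^2 * |b|^2 = 30 * 44 = 1320
Result = 196 - 1320 = -1124


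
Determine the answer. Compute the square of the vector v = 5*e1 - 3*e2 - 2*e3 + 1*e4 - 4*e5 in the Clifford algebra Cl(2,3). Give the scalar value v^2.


v^2 = sum of c_i^2 * e_i^2
Positive signature terms (e_i^2 = +1): 5^2 + (-3)^2 = 34
Negative signature terms (e_j^2 = -1): (-2)^2 + 1^2 + (-4)^2 = 21
v^2 = 34 - 21 = 13


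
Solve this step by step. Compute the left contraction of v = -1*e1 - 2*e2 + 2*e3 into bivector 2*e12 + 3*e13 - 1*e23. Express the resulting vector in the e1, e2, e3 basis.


Left contraction v _| B = <vB>_1 (grade-1 part of the geometric product vB).
Using e1_|e12 = e2, e2_|e12 = -e1, e1_|e13 = e3, e3_|e13 = -e1, e2_|e23 = e3, e3_|e23 = -e2:
e1 coeff: -v2*b12 - v3*b13 = -(-2)*(2) - (2)*(3) = -2
e2 coeff: v1*b12 - v3*b23 = (-1)*(2) - (2)*(-1) = 0
e3 coeff: v1*b13 + v2*b23 = (-1)*(3) + (-2)*(-1) = -1
v _| B = -2*e1 + 0*e2 - 1*e3


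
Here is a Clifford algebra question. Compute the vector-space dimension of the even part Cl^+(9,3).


Even subalgebra dimension = 2^(n-1)
n = 9 + 3 = 12
2^(12 - 1) = 2^11 = 2048
Verification: sum of C(12,k) for even k = 1 + 66 + 495 + 924 + 495 + 66 + 1 = 2048
Result = 2048


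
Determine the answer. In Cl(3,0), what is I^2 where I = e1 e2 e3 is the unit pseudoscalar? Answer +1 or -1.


The pseudoscalar I = e1...e_n (product of all n generators) of Cl(p,q) satisfies I^2 = (-1)^(q + n(n-1)/2).
p = 3, q = 0, n = p + q = 3
n(n-1)/2 = 3 * 2 / 2 = 3
Exponent = q + n(n-1)/2 = 0 + 3 = 3
I^2 = (-1)^3 = -1


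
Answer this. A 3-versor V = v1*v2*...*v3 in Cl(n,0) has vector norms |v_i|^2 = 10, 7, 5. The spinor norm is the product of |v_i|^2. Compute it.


Spinor norm N(V) = |v1|^2 * |v2|^2 * ... * |v3|^2
= 10 * 7 * 5
Running product: 10, 70, 350
N(V) = 350


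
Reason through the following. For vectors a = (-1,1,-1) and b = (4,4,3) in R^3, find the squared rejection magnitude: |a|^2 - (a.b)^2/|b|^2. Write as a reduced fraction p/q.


|a|^2 = (-1)^2 + 1^2 + (-1)^2 = 3
|b|^2 = 4^2 + 4^2 + 3^2 = 41
a . b = (-1)*4 + 1*4 + (-1)*3 = -3
(a.b)^2 = (-3)^2 = 9
|rej|^2 = 3 - 9/41
= (123 - 9)/41
= 114/41
In lowest terms: 114/41


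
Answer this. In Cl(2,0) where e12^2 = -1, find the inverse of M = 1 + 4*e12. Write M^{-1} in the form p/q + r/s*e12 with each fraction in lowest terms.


M = 1 + 4*e12, where e12^2 = -1.
Since M commutes with its reverse ~M = a - b*e12, M * ~M = a^2 - b^2*e12^2 = a^2 + b^2.
So M^{-1} = ~M / (a^2 + b^2) = (a - b*e12)/(a^2 + b^2).
a^2 + b^2 = 1 + 16 = 17
Scalar part = 1/17 = 1/17
Bivector coeff = -4/17 = -4/17
M^{-1} = 1/17 - 4/17*e12


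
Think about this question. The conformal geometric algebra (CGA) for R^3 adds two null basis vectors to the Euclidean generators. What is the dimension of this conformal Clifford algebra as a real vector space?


The conformal model of R^3 uses Cl(4,1): the 3 Euclidean generators plus two extra orthogonal generators e+ (e+^2 = +1) and e- (e-^2 = -1), from which the null vectors e0, einf are built.
Number of generators m = 3 + 2 = 5.
dim Cl(p,q) = 2^m = 2^5 = 32


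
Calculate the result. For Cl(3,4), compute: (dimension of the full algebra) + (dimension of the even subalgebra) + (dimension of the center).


n = 3 + 4 = 7
Total dim = 2^7 = 128
Even subalgebra dim = 2^6 = 64
n is odd, so center dim = 2
Sum = 128 + 64 + 2 = 194


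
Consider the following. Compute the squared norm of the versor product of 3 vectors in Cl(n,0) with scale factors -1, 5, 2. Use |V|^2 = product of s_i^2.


Each vector v_i has |v_i|^2 = s_i^2
Squared scales: (-1)^2 = 1, 5^2 = 25, 2^2 = 4
|V|^2 = 1 * 25 * 4
= 100


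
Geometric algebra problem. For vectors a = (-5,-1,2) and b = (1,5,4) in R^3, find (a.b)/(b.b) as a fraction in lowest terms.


Projection coefficient = (a . b) / (b . b)
a . b = (-5)*1 + (-1)*5 + 2*4
= -5 + (-5) + 8 = -2
b . b = 1^2 + 5^2 + 4^2
= 1 + 25 + 16 = 42
Coefficient = -2/42
In lowest terms: -1/21


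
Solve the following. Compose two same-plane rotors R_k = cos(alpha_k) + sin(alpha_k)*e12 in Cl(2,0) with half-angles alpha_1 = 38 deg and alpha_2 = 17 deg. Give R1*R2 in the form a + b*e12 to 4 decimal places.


Same-plane rotors commute and their half-angles add:
R1*R2 = cos(a1 + a2) + sin(a1 + a2)*e12.
a1 + a2 = 38 + 17 = 55 deg
cos(55 deg) = 0.5736
sin(55 deg) = 0.8192
R1*R2 = 0.5736 + 0.8192*e12


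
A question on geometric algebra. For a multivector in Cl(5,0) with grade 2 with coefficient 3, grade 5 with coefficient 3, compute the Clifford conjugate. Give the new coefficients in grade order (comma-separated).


Clifford conjugate sign for grade k: (-1)^(k(k+1)/2)
Grade 2: (-1)^(2*3/2) = (-1)^3 = -1, coeff 3 -> -3
Grade 5: (-1)^(5*6/2) = (-1)^15 = -1, coeff 3 -> -3
Conjugated coefficients: -3, -3


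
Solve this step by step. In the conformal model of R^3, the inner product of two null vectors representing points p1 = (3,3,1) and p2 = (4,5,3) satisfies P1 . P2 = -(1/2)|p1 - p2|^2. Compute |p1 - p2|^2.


p1 - p2 = (-1, -2, -2)
|p1 - p2|^2 = (-1)^2 + (-2)^2 + (-2)^2
= 1 + 4 + 4
= 9


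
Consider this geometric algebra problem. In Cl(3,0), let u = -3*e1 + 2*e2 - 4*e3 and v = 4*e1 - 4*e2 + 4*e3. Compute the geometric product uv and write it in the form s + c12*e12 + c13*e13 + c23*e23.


In Cl(3,0): e_i^2 = 1, e_ie_j = -e_je_i for i != j.
Scalar part = u . v = (-3)*4 + 2*(-4) + (-4)*4
= -12 + (-8) + (-16) = -36
e12 coeff = (-3)*(-4) - 2*4 = 12 - 8 = 4
e13 coeff = (-3)*4 - (-4)*4 = -12 - (-16) = 4
e23 coeff = 2*4 - (-4)*(-4) = 8 - 16 = -8
uv = -36 + 4*e12 + 4*e13 - 8*e23


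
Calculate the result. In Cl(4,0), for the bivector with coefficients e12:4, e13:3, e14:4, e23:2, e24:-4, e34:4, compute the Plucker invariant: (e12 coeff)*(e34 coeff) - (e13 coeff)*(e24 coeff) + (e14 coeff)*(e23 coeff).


Plucker relation: af - be + cd
a*f = 4*4 = 16
b*e = 3*(-4) = -12
c*d = 4*2 = 8
af - be + cd = 16 - (-12) + 8
= 36


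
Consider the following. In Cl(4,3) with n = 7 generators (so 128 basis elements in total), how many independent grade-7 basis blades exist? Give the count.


Number of grade-k basis blades in Cl(p,q) with n = p + q is C(n, k).
n = 4 + 3 = 7
C(7, 7) = 7! / (7! * 0!)
= 5040 / (5040 * 1)
= 1


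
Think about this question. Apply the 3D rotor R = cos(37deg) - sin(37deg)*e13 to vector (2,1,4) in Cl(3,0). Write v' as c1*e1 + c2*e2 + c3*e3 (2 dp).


Rotor R = cos(37deg) - sin(37deg)*e13
Rotation angle theta = 2 * 37 = 74 degrees in the e13 plane (e1 -> e3).
The component perpendicular to the plane (e2) is invariant: v'_2 = v2 = 1.00
cos(74deg) = 0.2756, sin(74deg) = 0.9613
v'_1 = v1*cos(theta) - v3*sin(theta) = 2*0.2756 - 4*0.9613 = -3.29
v'_3 = v1*sin(theta) + v3*cos(theta) = 2*0.9613 + 4*0.2756 = 3.03
v' = -3.29*e1 + 1.00*e2 + 3.03*e3


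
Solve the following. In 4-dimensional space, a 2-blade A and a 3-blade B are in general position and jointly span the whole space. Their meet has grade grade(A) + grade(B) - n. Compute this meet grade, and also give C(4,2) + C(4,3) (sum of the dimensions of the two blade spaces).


Meet grade = grade(A) + grade(B) - n
= 2 + 3 - 4 = 1
C(4,2) = 6
C(4,3) = 4
dim_A + dim_B = 6 + 4 = 10


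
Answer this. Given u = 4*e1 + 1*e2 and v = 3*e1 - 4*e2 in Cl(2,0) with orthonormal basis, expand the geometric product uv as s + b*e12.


Expand: (4*e1 + 1*e2)(3*e1 - 4*e2)
= 4*3*e1e1 + 4*(-4)*e1e2 + 1*3*e2e1 + 1*(-4)*e2e2
Using e1^2 = e2^2 = 1, e2e1 = -e1e2:
Scalar part s = 4*3 + 1*(-4) = 12 + (-4) = 8
Bivector part b = 4*(-4) - 1*3 = -16 - 3 = -19
uv = 8 - 19*e12


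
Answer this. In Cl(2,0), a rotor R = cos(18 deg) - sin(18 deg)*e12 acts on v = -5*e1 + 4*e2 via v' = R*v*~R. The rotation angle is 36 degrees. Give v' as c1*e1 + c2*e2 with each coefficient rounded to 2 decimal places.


Rotor R = cos(18deg) - sin(18deg)*e12
Rotation angle theta = 2 * 18 = 36 degrees
v' = R*v*~R rotates v by theta.
cos(36deg) = 0.8090, sin(36deg) = 0.5878
v'_1 = -5*cos(36deg) - 4*sin(36deg)
= -5*0.8090 - 4*0.5878
= -6.40
v'_2 = -5*sin(36deg) + 4*cos(36deg)
= -5*0.5878 + 4*0.8090
= 0.30
v' = -6.40*e1 + 0.30*e2


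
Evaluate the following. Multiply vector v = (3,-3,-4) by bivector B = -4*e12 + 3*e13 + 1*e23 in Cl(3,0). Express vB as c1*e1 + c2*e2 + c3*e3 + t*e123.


vB has grade-1 (vector) and grade-3 (trivector) parts: vB = (v _| B) + (v ^ B).
Vector part <vB>_1:
  e1: -v2*b12 - v3*b13 = -(-3)*(-4) - (-4)*(3) = 0
  e2: v1*b12 - v3*b23 = (3)*(-4) - (-4)*(1) = -8
  e3: v1*b13 + v2*b23 = (3)*(3) + (-3)*(1) = 6
Trivector part <vB>_3:
  e123: v1*b23 - v2*b13 + v3*b12 = (3)*(1) - (-3)*(3) + (-4)*(-4) = 28
vB = 0*e1 - 8*e2 + 6*e3 + 28*e123


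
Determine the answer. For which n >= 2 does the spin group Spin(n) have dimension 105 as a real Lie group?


dim Spin(n) = dim so(n) = n(n-1)/2.
Solve n(n-1)/2 = 105, i.e. n^2 - n - 210 = 0.
Discriminant = 1 + 8*105 = 841
n = (1 + sqrt(841))/2 = (1 + 29)/2 = 15


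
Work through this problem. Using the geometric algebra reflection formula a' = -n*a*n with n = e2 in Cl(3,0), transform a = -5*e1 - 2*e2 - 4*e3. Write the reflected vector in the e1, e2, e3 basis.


Reflection formula: a' = -n*a*n, with n = e2 (unit vector, n^2 = 1).
For reflection through hyperplane perp to e2:
The component along e2 flips sign, others stay.
a = (-5, -2, -4)
a' = (-5, 2, -4)
a' = -5*e1 + 2*e2 - 4*e3


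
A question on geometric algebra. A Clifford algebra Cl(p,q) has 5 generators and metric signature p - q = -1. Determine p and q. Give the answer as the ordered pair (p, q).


We need p + q = 5 and p - q = -1.
Adding: 2p = 5 + (-1) = 4, so p = 2.
Then q = 5 - 2 = 3.
(p, q) = (2, 3)


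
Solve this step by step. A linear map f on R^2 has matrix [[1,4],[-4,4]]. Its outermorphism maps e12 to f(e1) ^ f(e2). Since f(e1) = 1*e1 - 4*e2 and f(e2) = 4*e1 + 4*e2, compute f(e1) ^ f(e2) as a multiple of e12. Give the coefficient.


The outermorphism of a linear map f sends e1^e2 to f(e1)^f(e2).
f(e1) = 1*e1 - 4*e2
f(e2) = 4*e1 + 4*e2
f(e1) ^ f(e2) = (1*e1 - 4*e2) ^ (4*e1 + 4*e2)
= 1*4*e12 + (-4)*4*e21
= (4 - (-16))*e12
= 20*e12
Coefficient = 20


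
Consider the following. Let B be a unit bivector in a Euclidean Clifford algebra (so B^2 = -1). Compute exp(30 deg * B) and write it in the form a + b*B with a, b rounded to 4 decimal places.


For a unit bivector B with B^2 = -1, the exponential series gives
e^(theta*B) = cos(theta) + sin(theta)*B (the GA analogue of Euler's formula).
theta = 30 degrees = 0.523599 rad
cos(30 deg) = 0.8660
sin(30 deg) = 0.5000
exp(theta*B) = 0.8660 + 0.5000*B


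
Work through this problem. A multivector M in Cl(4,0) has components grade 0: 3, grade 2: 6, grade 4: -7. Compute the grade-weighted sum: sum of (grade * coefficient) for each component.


Grade-weighted sum = sum of grade_k * coefficient_k
0*3 = 0
2*6 = 12
4*(-7) = -28
Total = 0 + 12 + (-28) = -16


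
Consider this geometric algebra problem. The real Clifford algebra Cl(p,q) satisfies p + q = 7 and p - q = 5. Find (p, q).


We need p + q = 7 and p - q = 5.
Adding: 2p = 7 + 5 = 12, so p = 6.
Then q = 7 - 6 = 1.
(p, q) = (6, 1)


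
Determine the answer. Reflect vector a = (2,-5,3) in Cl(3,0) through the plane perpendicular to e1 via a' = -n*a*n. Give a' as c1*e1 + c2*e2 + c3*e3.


Reflection formula: a' = -n*a*n, with n = e1 (unit vector, n^2 = 1).
For reflection through hyperplane perp to e1:
The component along e1 flips sign, others stay.
a = (2, -5, 3)
a' = (-2, -5, 3)
a' = -2*e1 - 5*e2 + 3*e3


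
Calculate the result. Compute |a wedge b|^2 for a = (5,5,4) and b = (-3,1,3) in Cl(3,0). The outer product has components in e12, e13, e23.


a wedge b = (a1*b2 - a2*b1)*e12 + (a1*b3 - a3*b1)*e13 + (a2*b3 - a3*b2)*e23
e12 coeff: 5*1 - 5*(-3) = 5 - (-15) = 20
e13 coeff: 5*3 - 4*(-3) = 15 - (-12) = 27
e23 coeff: 5*3 - 4*1 = 15 - 4 = 11
|a wedge b|^2 = 20^2 + 27^2 + 11^2
= 400 + 729 + 121
= 1250


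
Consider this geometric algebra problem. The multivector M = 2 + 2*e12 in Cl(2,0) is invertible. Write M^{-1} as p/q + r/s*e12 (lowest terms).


M = 2 + 2*e12, where e12^2 = -1.
Since M commutes with its reverse ~M = a - b*e12, M * ~M = a^2 - b^2*e12^2 = a^2 + b^2.
So M^{-1} = ~M / (a^2 + b^2) = (a - b*e12)/(a^2 + b^2).
a^2 + b^2 = 4 + 4 = 8
Scalar part = 2/8 = 1/4
Bivector coeff = -2/8 = -1/4
M^{-1} = 1/4 - 1/4*e12


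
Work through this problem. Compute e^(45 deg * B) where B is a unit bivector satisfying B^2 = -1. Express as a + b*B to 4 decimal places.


For a unit bivector B with B^2 = -1, the exponential series gives
e^(theta*B) = cos(theta) + sin(theta)*B (the GA analogue of Euler's formula).
theta = 45 degrees = 0.785398 rad
cos(45 deg) = 0.7071
sin(45 deg) = 0.7071
exp(theta*B) = 0.7071 + 0.7071*B


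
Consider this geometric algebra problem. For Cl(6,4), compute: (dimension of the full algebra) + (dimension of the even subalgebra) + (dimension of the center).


n = 6 + 4 = 10
Total dim = 2^10 = 1024
Even subalgebra dim = 2^9 = 512
n is even, so center dim = 1
Sum = 1024 + 512 + 1 = 1537


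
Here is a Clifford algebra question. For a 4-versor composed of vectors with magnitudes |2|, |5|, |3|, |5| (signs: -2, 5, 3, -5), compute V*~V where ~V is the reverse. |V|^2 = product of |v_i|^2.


Each vector v_i has |v_i|^2 = s_i^2
Squared scales: (-2)^2 = 4, 5^2 = 25, 3^2 = 9, (-5)^2 = 25
|V|^2 = 4 * 25 * 9 * 25
= 22500


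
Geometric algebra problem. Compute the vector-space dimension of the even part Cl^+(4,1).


Even subalgebra dimension = 2^(n-1)
n = 4 + 1 = 5
2^(5 - 1) = 2^4 = 16
Verification: sum of C(5,k) for even k = 1 + 10 + 5 = 16
Result = 16


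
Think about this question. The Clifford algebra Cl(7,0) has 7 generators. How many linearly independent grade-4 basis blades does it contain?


Number of grade-k basis blades in Cl(p,q) with n = p + q is C(n, k).
n = 7 + 0 = 7
C(7, 4) = 7! / (4! * 3!)
= 5040 / (24 * 6)
= 35


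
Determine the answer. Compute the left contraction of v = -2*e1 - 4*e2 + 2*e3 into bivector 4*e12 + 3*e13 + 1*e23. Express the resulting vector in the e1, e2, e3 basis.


Left contraction v _| B = <vB>_1 (grade-1 part of the geometric product vB).
Using e1_|e12 = e2, e2_|e12 = -e1, e1_|e13 = e3, e3_|e13 = -e1, e2_|e23 = e3, e3_|e23 = -e2:
e1 coeff: -v2*b12 - v3*b13 = -(-4)*(4) - (2)*(3) = 10
e2 coeff: v1*b12 - v3*b23 = (-2)*(4) - (2)*(1) = -10
e3 coeff: v1*b13 + v2*b23 = (-2)*(3) + (-4)*(1) = -10
v _| B = 10*e1 - 10*e2 - 10*e3


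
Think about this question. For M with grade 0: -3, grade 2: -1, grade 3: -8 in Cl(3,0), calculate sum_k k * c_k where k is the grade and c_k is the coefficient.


Grade-weighted sum = sum of grade_k * coefficient_k
0*(-3) = 0
2*(-1) = -2
3*(-8) = -24
Total = 0 + (-2) + (-24) = -26


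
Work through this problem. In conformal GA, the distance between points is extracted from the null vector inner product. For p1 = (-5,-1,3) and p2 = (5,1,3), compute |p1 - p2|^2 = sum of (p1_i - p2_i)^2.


p1 - p2 = (-10, -2, 0)
|p1 - p2|^2 = (-10)^2 + (-2)^2 + 0^2
= 100 + 4 + 0
= 104


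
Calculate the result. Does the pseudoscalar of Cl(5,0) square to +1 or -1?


The pseudoscalar I = e1...e_n (product of all n generators) of Cl(p,q) satisfies I^2 = (-1)^(q + n(n-1)/2).
p = 5, q = 0, n = p + q = 5
n(n-1)/2 = 5 * 4 / 2 = 10
Exponent = q + n(n-1)/2 = 0 + 10 = 10
I^2 = (-1)^10 = +1


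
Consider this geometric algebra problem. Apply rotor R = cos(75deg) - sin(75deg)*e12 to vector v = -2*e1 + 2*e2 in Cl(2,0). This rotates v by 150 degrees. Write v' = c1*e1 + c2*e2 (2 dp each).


Rotor R = cos(75deg) - sin(75deg)*e12
Rotation angle theta = 2 * 75 = 150 degrees
v' = R*v*~R rotates v by theta.
cos(150deg) = -0.8660, sin(150deg) = 0.5000
v'_1 = -2*cos(150deg) - 2*sin(150deg)
= -2*(-0.8660) - 2*0.5000
= 0.73
v'_2 = -2*sin(150deg) + 2*cos(150deg)
= -2*0.5000 + 2*(-0.8660)
= -2.73
v' = 0.73*e1 - 2.73*e2


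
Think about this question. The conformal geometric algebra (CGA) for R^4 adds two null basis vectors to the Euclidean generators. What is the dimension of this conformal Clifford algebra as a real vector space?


The conformal model of R^4 uses Cl(5,1): the 4 Euclidean generators plus two extra orthogonal generators e+ (e+^2 = +1) and e- (e-^2 = -1), from which the null vectors e0, einf are built.
Number of generators m = 4 + 2 = 6.
dim Cl(p,q) = 2^m = 2^6 = 64


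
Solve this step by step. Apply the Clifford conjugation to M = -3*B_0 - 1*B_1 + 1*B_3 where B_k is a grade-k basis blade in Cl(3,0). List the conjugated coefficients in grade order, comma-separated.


Clifford conjugate sign for grade k: (-1)^(k(k+1)/2)
Grade 0: (-1)^(0*1/2) = (-1)^0 = 1, coeff -3 -> -3
Grade 1: (-1)^(1*2/2) = (-1)^1 = -1, coeff -1 -> 1
Grade 3: (-1)^(3*4/2) = (-1)^6 = 1, coeff 1 -> 1
Conjugated coefficients: -3, 1, 1


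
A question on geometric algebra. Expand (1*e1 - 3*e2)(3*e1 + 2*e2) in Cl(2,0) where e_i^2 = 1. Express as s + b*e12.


Expand: (1*e1 - 3*e2)(3*e1 + 2*e2)
= 1*3*e1e1 + 1*2*e1e2 + (-3)*3*e2e1 + (-3)*2*e2e2
Using e1^2 = e2^2 = 1, e2e1 = -e1e2:
Scalar part s = 1*3 + (-3)*2 = 3 + (-6) = -3
Bivector part b = 1*2 - (-3)*3 = 2 - (-9) = 11
uv = -3 + 11*e12


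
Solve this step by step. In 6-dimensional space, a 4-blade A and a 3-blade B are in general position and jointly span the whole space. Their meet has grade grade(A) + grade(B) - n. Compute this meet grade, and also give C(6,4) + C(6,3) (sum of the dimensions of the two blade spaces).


Meet grade = grade(A) + grade(B) - n
= 4 + 3 - 6 = 1
C(6,4) = 15
C(6,3) = 20
dim_A + dim_B = 15 + 20 = 35


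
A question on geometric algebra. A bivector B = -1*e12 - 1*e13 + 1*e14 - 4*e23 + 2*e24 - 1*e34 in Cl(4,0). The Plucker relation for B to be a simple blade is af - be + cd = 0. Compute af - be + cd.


Plucker relation: af - be + cd
a*f = (-1)*(-1) = 1
b*e = (-1)*2 = -2
c*d = 1*(-4) = -4
af - be + cd = 1 - (-2) + (-4)
= -1


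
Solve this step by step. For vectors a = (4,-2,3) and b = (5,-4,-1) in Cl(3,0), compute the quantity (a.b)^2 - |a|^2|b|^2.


a . b = 4*5 + (-2)*(-4) + 3*(-1)
= 20 + 8 + (-3) = 25
|a|^2 = 4^2 + (-2)^2 + 3^2 = 29
|b|^2 = 5^2 + (-4)^2 + (-1)^2 = 42
(a.b)^2 = 25^2 = 625
|a|^2 * |b|^2 = 29 * 42 = 1218
Result = 625 - 1218 = -593


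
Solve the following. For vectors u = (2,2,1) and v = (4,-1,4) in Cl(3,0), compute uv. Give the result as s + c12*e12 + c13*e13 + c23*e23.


In Cl(3,0): e_i^2 = 1, e_ie_j = -e_je_i for i != j.
Scalar part = u . v = 2*4 + 2*(-1) + 1*4
= 8 + (-2) + 4 = 10
e12 coeff = 2*(-1) - 2*4 = -2 - 8 = -10
e13 coeff = 2*4 - 1*4 = 8 - 4 = 4
e23 coeff = 2*4 - 1*(-1) = 8 - (-1) = 9
uv = 10 - 10*e12 + 4*e13 + 9*e23


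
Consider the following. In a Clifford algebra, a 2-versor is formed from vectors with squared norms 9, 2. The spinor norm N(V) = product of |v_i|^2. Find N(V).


Spinor norm N(V) = |v1|^2 * |v2|^2 * ... * |v2|^2
= 9 * 2
Running product: 9, 18
N(V) = 18


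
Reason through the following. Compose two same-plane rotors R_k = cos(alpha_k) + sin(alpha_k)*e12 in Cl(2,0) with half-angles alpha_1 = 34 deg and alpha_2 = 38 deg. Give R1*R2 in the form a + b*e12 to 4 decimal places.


Same-plane rotors commute and their half-angles add:
R1*R2 = cos(a1 + a2) + sin(a1 + a2)*e12.
a1 + a2 = 34 + 38 = 72 deg
cos(72 deg) = 0.3090
sin(72 deg) = 0.9511
R1*R2 = 0.3090 + 0.9511*e12


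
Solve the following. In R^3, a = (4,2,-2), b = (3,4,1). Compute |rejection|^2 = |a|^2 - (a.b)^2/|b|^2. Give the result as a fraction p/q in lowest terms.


|a|^2 = 4^2 + 2^2 + (-2)^2 = 24
|b|^2 = 3^2 + 4^2 + 1^2 = 26
a . b = 4*3 + 2*4 + (-2)*1 = 18
(a.b)^2 = 18^2 = 324
|rej|^2 = 24 - 324/26
= (624 - 324)/26
= 300/26
In lowest terms: 150/13


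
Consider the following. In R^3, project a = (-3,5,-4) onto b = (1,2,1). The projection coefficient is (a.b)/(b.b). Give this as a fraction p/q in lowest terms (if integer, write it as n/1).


Projection coefficient = (a . b) / (b . b)
a . b = (-3)*1 + 5*2 + (-4)*1
= -3 + 10 + (-4) = 3
b . b = 1^2 + 2^2 + 1^2
= 1 + 4 + 1 = 6
Coefficient = 3/6
In lowest terms: 1/2


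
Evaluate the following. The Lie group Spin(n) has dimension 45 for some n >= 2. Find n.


dim Spin(n) = dim so(n) = n(n-1)/2.
Solve n(n-1)/2 = 45, i.e. n^2 - n - 90 = 0.
Discriminant = 1 + 8*45 = 361
n = (1 + sqrt(361))/2 = (1 + 19)/2 = 10


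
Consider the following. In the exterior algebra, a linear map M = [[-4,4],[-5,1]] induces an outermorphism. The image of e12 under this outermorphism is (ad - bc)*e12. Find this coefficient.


The outermorphism of a linear map f sends e1^e2 to f(e1)^f(e2).
f(e1) = -4*e1 - 5*e2
f(e2) = 4*e1 + 1*e2
f(e1) ^ f(e2) = (-4*e1 - 5*e2) ^ (4*e1 + 1*e2)
= (-4)*1*e12 + (-5)*4*e21
= (-4 - (-20))*e12
= 16*e12
Coefficient = 16


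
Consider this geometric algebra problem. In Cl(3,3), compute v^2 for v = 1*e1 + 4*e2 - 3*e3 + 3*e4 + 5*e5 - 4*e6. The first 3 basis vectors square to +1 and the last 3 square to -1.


v^2 = sum of c_i^2 * e_i^2
Positive signature terms (e_i^2 = +1): 1^2 + 4^2 + (-3)^2 = 26
Negative signature terms (e_j^2 = -1): 3^2 + 5^2 + (-4)^2 = 50
v^2 = 26 - 50 = -24


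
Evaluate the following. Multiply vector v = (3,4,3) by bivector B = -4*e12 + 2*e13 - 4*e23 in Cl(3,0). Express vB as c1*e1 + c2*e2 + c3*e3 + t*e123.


vB has grade-1 (vector) and grade-3 (trivector) parts: vB = (v _| B) + (v ^ B).
Vector part <vB>_1:
  e1: -v2*b12 - v3*b13 = -(4)*(-4) - (3)*(2) = 10
  e2: v1*b12 - v3*b23 = (3)*(-4) - (3)*(-4) = 0
  e3: v1*b13 + v2*b23 = (3)*(2) + (4)*(-4) = -10
Trivector part <vB>_3:
  e123: v1*b23 - v2*b13 + v3*b12 = (3)*(-4) - (4)*(2) + (3)*(-4) = -32
vB = 10*e1 + 0*e2 - 10*e3 - 32*e123


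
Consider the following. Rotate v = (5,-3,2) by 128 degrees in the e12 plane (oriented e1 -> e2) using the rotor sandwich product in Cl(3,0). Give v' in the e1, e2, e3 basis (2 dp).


Rotor R = cos(64deg) - sin(64deg)*e12
Rotation angle theta = 2 * 64 = 128 degrees in the e12 plane (e1 -> e2).
The component perpendicular to the plane (e3) is invariant: v'_3 = v3 = 2.00
cos(128deg) = -0.6157, sin(128deg) = 0.7880
v'_1 = v1*cos(theta) - v2*sin(theta) = 5*(-0.6157) - (-3)*0.7880 = -0.71
v'_2 = v1*sin(theta) + v2*cos(theta) = 5*0.7880 + (-3)*(-0.6157) = 5.79
v' = -0.71*e1 + 5.79*e2 + 2.00*e3


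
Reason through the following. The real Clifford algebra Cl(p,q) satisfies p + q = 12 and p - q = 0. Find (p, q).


We need p + q = 12 and p - q = 0.
Adding: 2p = 12 + 0 = 12, so p = 6.
Then q = 12 - 6 = 6.
(p, q) = (6, 6)


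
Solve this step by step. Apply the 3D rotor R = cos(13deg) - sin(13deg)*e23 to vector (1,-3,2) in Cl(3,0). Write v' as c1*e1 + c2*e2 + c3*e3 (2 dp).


Rotor R = cos(13deg) - sin(13deg)*e23
Rotation angle theta = 2 * 13 = 26 degrees in the e23 plane (e2 -> e3).
The component perpendicular to the plane (e1) is invariant: v'_1 = v1 = 1.00
cos(26deg) = 0.8988, sin(26deg) = 0.4384
v'_2 = v2*cos(theta) - v3*sin(theta) = -3*0.8988 - 2*0.4384 = -3.57
v'_3 = v2*sin(theta) + v3*cos(theta) = -3*0.4384 + 2*0.8988 = 0.48
v' = 1.00*e1 - 3.57*e2 + 0.48*e3


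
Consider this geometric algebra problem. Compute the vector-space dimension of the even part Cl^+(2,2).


Even subalgebra dimension = 2^(n-1)
n = 2 + 2 = 4
2^(4 - 1) = 2^3 = 8
Verification: sum of C(4,k) for even k = 1 + 6 + 1 = 8
Result = 8


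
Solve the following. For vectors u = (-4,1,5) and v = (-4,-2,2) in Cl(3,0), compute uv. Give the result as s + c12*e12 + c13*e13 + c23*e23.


In Cl(3,0): e_i^2 = 1, e_ie_j = -e_je_i for i != j.
Scalar part = u . v = (-4)*(-4) + 1*(-2) + 5*2
= 16 + (-2) + 10 = 24
e12 coeff = (-4)*(-2) - 1*(-4) = 8 - (-4) = 12
e13 coeff = (-4)*2 - 5*(-4) = -8 - (-20) = 12
e23 coeff = 1*2 - 5*(-2) = 2 - (-10) = 12
uv = 24 + 12*e12 + 12*e13 + 12*e23


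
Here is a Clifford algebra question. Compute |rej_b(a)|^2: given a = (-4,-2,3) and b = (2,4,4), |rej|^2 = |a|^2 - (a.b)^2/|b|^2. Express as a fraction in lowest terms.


|a|^2 = (-4)^2 + (-2)^2 + 3^2 = 29
|b|^2 = 2^2 + 4^2 + 4^2 = 36
a . b = (-4)*2 + (-2)*4 + 3*4 = -4
(a.b)^2 = (-4)^2 = 16
|rej|^2 = 29 - 16/36
= (1044 - 16)/36
= 1028/36
In lowest terms: 257/9


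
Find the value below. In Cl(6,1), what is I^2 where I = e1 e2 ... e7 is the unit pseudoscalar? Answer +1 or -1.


The pseudoscalar I = e1...e_n (product of all n generators) of Cl(p,q) satisfies I^2 = (-1)^(q + n(n-1)/2).
p = 6, q = 1, n = p + q = 7
n(n-1)/2 = 7 * 6 / 2 = 21
Exponent = q + n(n-1)/2 = 1 + 21 = 22
I^2 = (-1)^22 = +1


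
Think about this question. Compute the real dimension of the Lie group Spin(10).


Spin(n) double-covers SO(n); both have Lie algebra so(n) of dimension n(n-1)/2.
n = 10
n(n-1) = 10 * 9 = 90
dim Spin(10) = 90/2 = 45


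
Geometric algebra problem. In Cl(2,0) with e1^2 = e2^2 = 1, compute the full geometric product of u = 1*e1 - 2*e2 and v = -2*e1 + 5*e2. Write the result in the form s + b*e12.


Expand: (1*e1 - 2*e2)(-2*e1 + 5*e2)
= 1*(-2)*e1e1 + 1*5*e1e2 + (-2)*(-2)*e2e1 + (-2)*5*e2e2
Using e1^2 = e2^2 = 1, e2e1 = -e1e2:
Scalar part s = 1*(-2) + (-2)*5 = -2 + (-10) = -12
Bivector part b = 1*5 - (-2)*(-2) = 5 - 4 = 1
uv = -12 + 1*e12


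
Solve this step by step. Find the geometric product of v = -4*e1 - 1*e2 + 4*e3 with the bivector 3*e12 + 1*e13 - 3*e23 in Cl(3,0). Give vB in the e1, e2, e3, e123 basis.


vB has grade-1 (vector) and grade-3 (trivector) parts: vB = (v _| B) + (v ^ B).
Vector part <vB>_1:
  e1: -v2*b12 - v3*b13 = -(-1)*(3) - (4)*(1) = -1
  e2: v1*b12 - v3*b23 = (-4)*(3) - (4)*(-3) = 0
  e3: v1*b13 + v2*b23 = (-4)*(1) + (-1)*(-3) = -1
Trivector part <vB>_3:
  e123: v1*b23 - v2*b13 + v3*b12 = (-4)*(-3) - (-1)*(1) + (4)*(3) = 25
vB = -1*e1 + 0*e2 - 1*e3 + 25*e123


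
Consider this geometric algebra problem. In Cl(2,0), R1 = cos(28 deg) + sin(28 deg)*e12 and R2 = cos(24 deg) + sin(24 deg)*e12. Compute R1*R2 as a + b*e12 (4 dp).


Same-plane rotors commute and their half-angles add:
R1*R2 = cos(a1 + a2) + sin(a1 + a2)*e12.
a1 + a2 = 28 + 24 = 52 deg
cos(52 deg) = 0.6157
sin(52 deg) = 0.7880
R1*R2 = 0.6157 + 0.7880*e12


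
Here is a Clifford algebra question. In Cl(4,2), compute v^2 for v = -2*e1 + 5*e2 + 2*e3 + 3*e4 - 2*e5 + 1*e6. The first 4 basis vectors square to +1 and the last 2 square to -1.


v^2 = sum of c_i^2 * e_i^2
Positive signature terms (e_i^2 = +1): (-2)^2 + 5^2 + 2^2 + 3^2 = 42
Negative signature terms (e_j^2 = -1): (-2)^2 + 1^2 = 5
v^2 = 42 - 5 = 37


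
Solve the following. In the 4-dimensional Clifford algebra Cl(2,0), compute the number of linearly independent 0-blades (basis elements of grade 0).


Number of grade-k basis blades in Cl(p,q) with n = p + q is C(n, k).
n = 2 + 0 = 2
C(2, 0) = 2! / (0! * 2!)
= 2 / (1 * 2)
= 1


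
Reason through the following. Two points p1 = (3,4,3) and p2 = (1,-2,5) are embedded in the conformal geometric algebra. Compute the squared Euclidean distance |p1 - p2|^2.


p1 - p2 = (2, 6, -2)
|p1 - p2|^2 = 2^2 + 6^2 + (-2)^2
= 4 + 36 + 4
= 44


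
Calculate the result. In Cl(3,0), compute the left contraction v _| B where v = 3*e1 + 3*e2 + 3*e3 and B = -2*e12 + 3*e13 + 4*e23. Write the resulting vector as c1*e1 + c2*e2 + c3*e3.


Left contraction v _| B = <vB>_1 (grade-1 part of the geometric product vB).
Using e1_|e12 = e2, e2_|e12 = -e1, e1_|e13 = e3, e3_|e13 = -e1, e2_|e23 = e3, e3_|e23 = -e2:
e1 coeff: -v2*b12 - v3*b13 = -(3)*(-2) - (3)*(3) = -3
e2 coeff: v1*b12 - v3*b23 = (3)*(-2) - (3)*(4) = -18
e3 coeff: v1*b13 + v2*b23 = (3)*(3) + (3)*(4) = 21
v _| B = -3*e1 - 18*e2 + 21*e3


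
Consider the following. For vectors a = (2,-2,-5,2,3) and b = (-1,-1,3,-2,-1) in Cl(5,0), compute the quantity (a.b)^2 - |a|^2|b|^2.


a . b = 2*(-1) + (-2)*(-1) + (-5)*3 + 2*(-2) + 3*(-1)
= -2 + 2 + (-15) + (-4) + (-3) = -22
|a|^2 = 2^2 + (-2)^2 + (-5)^2 + 2^2 + 3^2 = 46
|b|^2 = (-1)^2 + (-1)^2 + 3^2 + (-2)^2 + (-1)^2 = 16
(a.b)^2 = (-22)^2 = 484
|a|^2 * |b|^2 = 46 * 16 = 736
Result = 484 - 736 = -252


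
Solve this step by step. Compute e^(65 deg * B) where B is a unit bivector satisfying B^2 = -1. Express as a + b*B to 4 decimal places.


For a unit bivector B with B^2 = -1, the exponential series gives
e^(theta*B) = cos(theta) + sin(theta)*B (the GA analogue of Euler's formula).
theta = 65 degrees = 1.134464 rad
cos(65 deg) = 0.4226
sin(65 deg) = 0.9063
exp(theta*B) = 0.4226 + 0.9063*B


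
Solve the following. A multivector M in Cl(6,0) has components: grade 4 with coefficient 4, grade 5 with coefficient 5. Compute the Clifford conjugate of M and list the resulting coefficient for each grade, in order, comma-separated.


Clifford conjugate sign for grade k: (-1)^(k(k+1)/2)
Grade 4: (-1)^(4*5/2) = (-1)^10 = 1, coeff 4 -> 4
Grade 5: (-1)^(5*6/2) = (-1)^15 = -1, coeff 5 -> -5
Conjugated coefficients: 4, -5


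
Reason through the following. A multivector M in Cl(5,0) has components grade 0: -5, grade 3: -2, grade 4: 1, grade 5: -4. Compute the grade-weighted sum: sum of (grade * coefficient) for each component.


Grade-weighted sum = sum of grade_k * coefficient_k
0*(-5) = 0
3*(-2) = -6
4*1 = 4
5*(-4) = -20
Total = 0 + (-6) + 4 + (-20) = -22


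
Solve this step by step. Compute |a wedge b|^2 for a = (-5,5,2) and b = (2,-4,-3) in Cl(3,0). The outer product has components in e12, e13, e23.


a wedge b = (a1*b2 - a2*b1)*e12 + (a1*b3 - a3*b1)*e13 + (a2*b3 - a3*b2)*e23
e12 coeff: (-5)*(-4) - 5*2 = 20 - 10 = 10
e13 coeff: (-5)*(-3) - 2*2 = 15 - 4 = 11
e23 coeff: 5*(-3) - 2*(-4) = -15 - (-8) = -7
|a wedge b|^2 = 10^2 + 11^2 + (-7)^2
= 100 + 121 + 49
= 270


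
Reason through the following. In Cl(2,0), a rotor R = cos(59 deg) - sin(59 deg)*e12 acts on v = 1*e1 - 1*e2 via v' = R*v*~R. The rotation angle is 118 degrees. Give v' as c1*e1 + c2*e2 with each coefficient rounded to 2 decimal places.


Rotor R = cos(59deg) - sin(59deg)*e12
Rotation angle theta = 2 * 59 = 118 degrees
v' = R*v*~R rotates v by theta.
cos(118deg) = -0.4695, sin(118deg) = 0.8829
v'_1 = 1*cos(118deg) - (-1)*sin(118deg)
= 1*(-0.4695) - (-1)*0.8829
= 0.41
v'_2 = 1*sin(118deg) + (-1)*cos(118deg)
= 1*0.8829 + (-1)*(-0.4695)
= 1.35
v' = 0.41*e1 + 1.35*e2


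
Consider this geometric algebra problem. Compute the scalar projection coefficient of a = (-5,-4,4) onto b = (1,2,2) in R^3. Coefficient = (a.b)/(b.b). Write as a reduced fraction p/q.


Projection coefficient = (a . b) / (b . b)
a . b = (-5)*1 + (-4)*2 + 4*2
= -5 + (-8) + 8 = -5
b . b = 1^2 + 2^2 + 2^2
= 1 + 4 + 4 = 9
Coefficient = -5/9
In lowest terms: -5/9


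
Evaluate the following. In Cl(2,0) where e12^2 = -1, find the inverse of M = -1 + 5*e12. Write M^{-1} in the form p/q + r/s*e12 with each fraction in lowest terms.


M = -1 + 5*e12, where e12^2 = -1.
Since M commutes with its reverse ~M = a - b*e12, M * ~M = a^2 - b^2*e12^2 = a^2 + b^2.
So M^{-1} = ~M / (a^2 + b^2) = (a - b*e12)/(a^2 + b^2).
a^2 + b^2 = 1 + 25 = 26
Scalar part = -1/26 = -1/26
Bivector coeff = -5/26 = -5/26
M^{-1} = -1/26 - 5/26*e12


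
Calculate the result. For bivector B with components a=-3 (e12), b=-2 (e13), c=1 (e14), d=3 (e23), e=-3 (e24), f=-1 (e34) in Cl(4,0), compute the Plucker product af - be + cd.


Plucker relation: af - be + cd
a*f = (-3)*(-1) = 3
b*e = (-2)*(-3) = 6
c*d = 1*3 = 3
af - be + cd = 3 - 6 + 3
= 0


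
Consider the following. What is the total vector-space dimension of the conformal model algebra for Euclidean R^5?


The conformal model of R^5 uses Cl(6,1): the 5 Euclidean generators plus two extra orthogonal generators e+ (e+^2 = +1) and e- (e-^2 = -1), from which the null vectors e0, einf are built.
Number of generators m = 5 + 2 = 7.
dim Cl(p,q) = 2^m = 2^7 = 128


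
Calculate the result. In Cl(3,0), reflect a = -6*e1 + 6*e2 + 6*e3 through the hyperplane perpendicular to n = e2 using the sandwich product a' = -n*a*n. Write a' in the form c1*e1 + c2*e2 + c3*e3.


Reflection formula: a' = -n*a*n, with n = e2 (unit vector, n^2 = 1).
For reflection through hyperplane perp to e2:
The component along e2 flips sign, others stay.
a = (-6, 6, 6)
a' = (-6, -6, 6)
a' = -6*e1 - 6*e2 + 6*e3


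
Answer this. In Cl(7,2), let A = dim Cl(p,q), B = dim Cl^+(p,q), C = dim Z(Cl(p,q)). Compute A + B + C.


n = 7 + 2 = 9
Total dim = 2^9 = 512
Even subalgebra dim = 2^8 = 256
n is odd, so center dim = 2
Sum = 512 + 256 + 2 = 770


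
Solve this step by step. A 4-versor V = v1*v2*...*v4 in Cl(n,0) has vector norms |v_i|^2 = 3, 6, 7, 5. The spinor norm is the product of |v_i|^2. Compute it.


Spinor norm N(V) = |v1|^2 * |v2|^2 * ... * |v4|^2
= 3 * 6 * 7 * 5
Running product: 3, 18, 126, 630
N(V) = 630


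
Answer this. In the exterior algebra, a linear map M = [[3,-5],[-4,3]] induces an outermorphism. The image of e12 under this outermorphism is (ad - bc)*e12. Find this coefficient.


The outermorphism of a linear map f sends e1^e2 to f(e1)^f(e2).
f(e1) = 3*e1 - 4*e2
f(e2) = -5*e1 + 3*e2
f(e1) ^ f(e2) = (3*e1 - 4*e2) ^ (-5*e1 + 3*e2)
= 3*3*e12 + (-4)*(-5)*e21
= (9 - 20)*e12
= -11*e12
Coefficient = -11


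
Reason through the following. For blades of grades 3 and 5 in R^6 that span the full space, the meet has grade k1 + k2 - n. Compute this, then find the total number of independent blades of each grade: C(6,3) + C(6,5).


Meet grade = grade(A) + grade(B) - n
= 3 + 5 - 6 = 2
C(6,3) = 20
C(6,5) = 6
dim_A + dim_B = 20 + 6 = 26


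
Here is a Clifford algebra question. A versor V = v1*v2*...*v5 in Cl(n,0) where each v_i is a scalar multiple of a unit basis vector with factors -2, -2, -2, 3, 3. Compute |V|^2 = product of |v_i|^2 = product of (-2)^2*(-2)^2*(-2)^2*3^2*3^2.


Each vector v_i has |v_i|^2 = s_i^2
Squared scales: (-2)^2 = 4, (-2)^2 = 4, (-2)^2 = 4, 3^2 = 9, 3^2 = 9
|V|^2 = 4 * 4 * 4 * 9 * 9
= 5184


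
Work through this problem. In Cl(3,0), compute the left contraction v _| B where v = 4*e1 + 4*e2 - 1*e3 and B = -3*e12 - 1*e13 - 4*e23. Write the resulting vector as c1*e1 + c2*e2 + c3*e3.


Left contraction v _| B = <vB>_1 (grade-1 part of the geometric product vB).
Using e1_|e12 = e2, e2_|e12 = -e1, e1_|e13 = e3, e3_|e13 = -e1, e2_|e23 = e3, e3_|e23 = -e2:
e1 coeff: -v2*b12 - v3*b13 = -(4)*(-3) - (-1)*(-1) = 11
e2 coeff: v1*b12 - v3*b23 = (4)*(-3) - (-1)*(-4) = -16
e3 coeff: v1*b13 + v2*b23 = (4)*(-1) + (4)*(-4) = -20
v _| B = 11*e1 - 16*e2 - 20*e3


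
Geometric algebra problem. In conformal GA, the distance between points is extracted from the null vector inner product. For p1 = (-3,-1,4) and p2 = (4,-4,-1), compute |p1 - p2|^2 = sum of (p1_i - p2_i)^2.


p1 - p2 = (-7, 3, 5)
|p1 - p2|^2 = (-7)^2 + 3^2 + 5^2
= 49 + 9 + 25
= 83


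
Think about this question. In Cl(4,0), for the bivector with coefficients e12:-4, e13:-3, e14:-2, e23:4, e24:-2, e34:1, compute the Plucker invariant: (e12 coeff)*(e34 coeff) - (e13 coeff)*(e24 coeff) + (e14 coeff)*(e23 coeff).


Plucker relation: af - be + cd
a*f = (-4)*1 = -4
b*e = (-3)*(-2) = 6
c*d = (-2)*4 = -8
af - be + cd = -4 - 6 + (-8)
= -18


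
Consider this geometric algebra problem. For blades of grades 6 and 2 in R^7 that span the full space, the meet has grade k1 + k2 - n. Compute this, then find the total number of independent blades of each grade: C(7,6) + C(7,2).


Meet grade = grade(A) + grade(B) - n
= 6 + 2 - 7 = 1
C(7,6) = 7
C(7,2) = 21
dim_A + dim_B = 7 + 21 = 28


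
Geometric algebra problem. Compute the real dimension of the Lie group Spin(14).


Spin(n) double-covers SO(n); both have Lie algebra so(n) of dimension n(n-1)/2.
n = 14
n(n-1) = 14 * 13 = 182
dim Spin(14) = 182/2 = 91
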